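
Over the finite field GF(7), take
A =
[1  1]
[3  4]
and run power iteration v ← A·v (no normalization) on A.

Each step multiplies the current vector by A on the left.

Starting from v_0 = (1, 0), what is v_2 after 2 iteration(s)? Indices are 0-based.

v_0 = (1, 0).
v_1 = A·v_0 = (1, 3).
v_2 = A·v_1 = (4, 1).

v_2 = (4, 1)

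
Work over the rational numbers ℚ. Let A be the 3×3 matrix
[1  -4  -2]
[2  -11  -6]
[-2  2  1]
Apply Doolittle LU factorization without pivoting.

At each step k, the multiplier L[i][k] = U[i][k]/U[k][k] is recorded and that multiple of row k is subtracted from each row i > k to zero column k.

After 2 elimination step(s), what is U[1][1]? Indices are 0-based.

U[1][1] = -3

Step 1: pivot at (0,0) is 1.
  row1 ← row1 − (2)·row0  ⇒  L[1][0]=2, U row1=(0, -3, -2)
  row2 ← row2 − (-2)·row0  ⇒  L[2][0]=-2, U row2=(0, -6, -3)
Step 2: pivot at (1,1) is -3.
  row2 ← row2 − (2)·row1  ⇒  L[2][1]=2, U row2=(0, 0, 1)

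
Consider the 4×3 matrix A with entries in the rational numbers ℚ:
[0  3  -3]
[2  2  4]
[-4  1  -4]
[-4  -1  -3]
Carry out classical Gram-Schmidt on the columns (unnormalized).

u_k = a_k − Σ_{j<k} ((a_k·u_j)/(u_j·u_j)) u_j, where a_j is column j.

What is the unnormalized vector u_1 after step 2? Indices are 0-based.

u_1 = (3, 16/9, 13/9, -5/9)

Step 1: u_0 = a_0 = (0, 2, -4, -4).
Step 2: u_1 = a_1 − (1/9)·u_0 = (3, 16/9, 13/9, -5/9).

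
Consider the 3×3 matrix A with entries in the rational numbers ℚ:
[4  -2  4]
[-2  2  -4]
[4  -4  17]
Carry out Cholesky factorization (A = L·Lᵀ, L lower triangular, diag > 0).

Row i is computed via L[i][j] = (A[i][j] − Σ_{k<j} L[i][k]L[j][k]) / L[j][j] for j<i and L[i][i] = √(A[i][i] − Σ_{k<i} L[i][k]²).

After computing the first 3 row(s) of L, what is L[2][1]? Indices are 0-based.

Step 1: L[0][0] = √(4) = 2.
  L[1][0] = (-2) / L[0][0] = -1.
Step 2: L[1][1] = √(1) = 1.
  L[2][0] = (4) / L[0][0] = 2.
  L[2][1] = (-2) / L[1][1] = -2.
Step 3: L[2][2] = √(9) = 3.

L[2][1] = -2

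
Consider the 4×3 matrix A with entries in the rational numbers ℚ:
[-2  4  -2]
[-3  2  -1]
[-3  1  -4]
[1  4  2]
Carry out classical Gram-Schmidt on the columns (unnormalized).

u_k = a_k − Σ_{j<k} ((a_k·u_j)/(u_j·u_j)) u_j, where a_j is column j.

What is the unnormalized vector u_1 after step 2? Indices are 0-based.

Step 1: u_0 = a_0 = (-2, -3, -3, 1).
Step 2: u_1 = a_1 − (-13/23)·u_0 = (66/23, 7/23, -16/23, 105/23).

u_1 = (66/23, 7/23, -16/23, 105/23)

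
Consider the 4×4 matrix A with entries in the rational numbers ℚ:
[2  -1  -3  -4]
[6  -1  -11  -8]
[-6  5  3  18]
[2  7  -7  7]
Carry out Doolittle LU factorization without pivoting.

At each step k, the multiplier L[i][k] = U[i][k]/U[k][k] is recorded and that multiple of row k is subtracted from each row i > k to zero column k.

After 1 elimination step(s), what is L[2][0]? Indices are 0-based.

L[2][0] = -3

[col 0] pivot 2
  R1 -= 3*R0 → (0, 2, -2, 4)  (L[1][0] := 3)
  R2 -= -3*R0 → (0, 2, -6, 6)  (L[2][0] := -3)
  R3 -= 1*R0 → (0, 8, -4, 11)  (L[3][0] := 1)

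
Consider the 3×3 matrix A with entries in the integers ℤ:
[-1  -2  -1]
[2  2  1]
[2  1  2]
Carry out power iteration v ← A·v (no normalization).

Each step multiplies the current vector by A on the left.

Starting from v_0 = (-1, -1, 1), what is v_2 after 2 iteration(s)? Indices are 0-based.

v_2 = (5, -3, -1)

v_0 = (-1, -1, 1).
v_1 = A·v_0 = (2, -3, -1).
v_2 = A·v_1 = (5, -3, -1).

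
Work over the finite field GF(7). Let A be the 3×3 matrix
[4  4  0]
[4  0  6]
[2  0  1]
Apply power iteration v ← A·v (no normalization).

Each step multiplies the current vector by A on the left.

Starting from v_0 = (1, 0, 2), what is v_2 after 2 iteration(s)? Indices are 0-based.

v_2 = (3, 5, 5)

v_0 = (1, 0, 2).
v_1 = A·v_0 = (4, 2, 4).
v_2 = A·v_1 = (3, 5, 5).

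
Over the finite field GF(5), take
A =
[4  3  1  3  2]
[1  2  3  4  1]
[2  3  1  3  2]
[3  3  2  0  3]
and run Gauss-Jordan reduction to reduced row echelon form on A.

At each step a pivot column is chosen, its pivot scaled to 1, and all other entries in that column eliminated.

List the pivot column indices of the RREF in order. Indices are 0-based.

pivot(0,0)=4: scale R0 → (1, 2, 4, 2, 3)
  clear (1,0): R1 −= (1)R0 → (0, 0, 4, 2, 3)
  clear (2,0): R2 −= (2)R0 → (0, 4, 3, 4, 1)
  clear (3,0): R3 −= (3)R0 → (0, 2, 0, 4, 4)
pivot(1,1): swap R1↔R2
pivot(1,1)=4: scale R1 → (0, 1, 2, 1, 4)
  clear (0,1): R0 −= (2)R1 → (1, 0, 0, 0, 0)
  clear (3,1): R3 −= (2)R1 → (0, 0, 1, 2, 1)
pivot(2,2)=4: scale R2 → (0, 0, 1, 3, 2)
  clear (1,2): R1 −= (2)R2 → (0, 1, 0, 0, 0)
  clear (3,2): R3 −= (1)R2 → (0, 0, 0, 4, 4)
pivot(3,3)=4: scale R3 → (0, 0, 0, 1, 1)
  clear (2,3): R2 −= (3)R3 → (0, 0, 1, 0, 4)

pivot columns: 0, 1, 2, 3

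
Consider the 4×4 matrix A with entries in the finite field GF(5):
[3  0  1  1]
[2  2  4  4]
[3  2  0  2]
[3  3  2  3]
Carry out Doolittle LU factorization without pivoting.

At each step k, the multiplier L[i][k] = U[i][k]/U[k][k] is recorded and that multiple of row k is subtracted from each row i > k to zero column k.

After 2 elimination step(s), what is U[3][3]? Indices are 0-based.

U[3][3] = 2

k=0: U[0][0]=3
  eliminate (1,0): mult=4, new row 1: (0, 2, 0, 0); set L[1][0]=4
  eliminate (2,0): mult=1, new row 2: (0, 2, 4, 1); set L[2][0]=1
  eliminate (3,0): mult=1, new row 3: (0, 3, 1, 2); set L[3][0]=1
k=1: U[1][1]=2
  eliminate (2,1): mult=1, new row 2: (0, 0, 4, 1); set L[2][1]=1
  eliminate (3,1): mult=4, new row 3: (0, 0, 1, 2); set L[3][1]=4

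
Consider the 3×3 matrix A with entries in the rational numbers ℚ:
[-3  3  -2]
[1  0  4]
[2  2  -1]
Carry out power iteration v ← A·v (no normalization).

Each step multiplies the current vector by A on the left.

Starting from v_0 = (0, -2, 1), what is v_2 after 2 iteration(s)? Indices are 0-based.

v_0 = (0, -2, 1).
v_1 = A·v_0 = (-8, 4, -5).
v_2 = A·v_1 = (46, -28, -3).

v_2 = (46, -28, -3)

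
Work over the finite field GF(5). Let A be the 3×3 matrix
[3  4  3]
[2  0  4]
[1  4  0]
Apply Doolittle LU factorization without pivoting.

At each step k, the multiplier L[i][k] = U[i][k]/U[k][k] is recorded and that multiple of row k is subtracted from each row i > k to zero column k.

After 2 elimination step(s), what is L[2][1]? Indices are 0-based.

L[2][1] = 4

[col 0] pivot 3
  R1 -= 4*R0 → (0, 4, 2)  (L[1][0] := 4)
  R2 -= 2*R0 → (0, 1, 4)  (L[2][0] := 2)
[col 1] pivot 4
  R2 -= 4*R1 → (0, 0, 1)  (L[2][1] := 4)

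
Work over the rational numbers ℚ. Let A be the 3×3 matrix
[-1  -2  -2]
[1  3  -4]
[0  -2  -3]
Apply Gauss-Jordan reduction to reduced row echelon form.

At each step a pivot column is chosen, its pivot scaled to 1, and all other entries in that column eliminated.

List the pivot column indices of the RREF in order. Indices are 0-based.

pivot(0,0)=-1: scale R0 → (1, 2, 2)
  clear (1,0): R1 −= (1)R0 → (0, 1, -6)
pivot(1,1)=1: scale R1 → (0, 1, -6)
  clear (0,1): R0 −= (2)R1 → (1, 0, 14)
  clear (2,1): R2 −= (-2)R1 → (0, 0, -15)
pivot(2,2)=-15: scale R2 → (0, 0, 1)
  clear (0,2): R0 −= (14)R2 → (1, 0, 0)
  clear (1,2): R1 −= (-6)R2 → (0, 1, 0)

pivot columns: 0, 1, 2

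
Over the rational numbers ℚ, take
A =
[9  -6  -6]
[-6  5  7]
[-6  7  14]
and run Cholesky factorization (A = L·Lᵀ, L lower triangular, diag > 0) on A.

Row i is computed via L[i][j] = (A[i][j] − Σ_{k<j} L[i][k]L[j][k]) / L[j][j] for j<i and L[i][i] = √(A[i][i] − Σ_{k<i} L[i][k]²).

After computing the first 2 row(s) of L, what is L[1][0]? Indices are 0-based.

Step 1: L[0][0] = √(9) = 3.
  L[1][0] = (-6) / L[0][0] = -2.
Step 2: L[1][1] = √(1) = 1.

L[1][0] = -2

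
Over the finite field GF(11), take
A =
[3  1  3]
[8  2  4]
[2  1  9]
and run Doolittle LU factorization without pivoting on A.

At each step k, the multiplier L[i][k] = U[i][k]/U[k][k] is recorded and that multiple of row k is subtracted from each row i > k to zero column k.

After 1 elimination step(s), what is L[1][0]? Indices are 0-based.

L[1][0] = 10

Step 1: pivot at (0,0) is 3.
  row1 ← row1 − (10)·row0  ⇒  L[1][0]=10, U row1=(0, 3, 7)
  row2 ← row2 − (8)·row0  ⇒  L[2][0]=8, U row2=(0, 4, 7)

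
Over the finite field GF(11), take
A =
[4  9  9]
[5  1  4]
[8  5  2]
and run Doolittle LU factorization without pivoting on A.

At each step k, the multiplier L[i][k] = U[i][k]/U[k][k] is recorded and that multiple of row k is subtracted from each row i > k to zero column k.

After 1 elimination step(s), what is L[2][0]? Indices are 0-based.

L[2][0] = 2

[col 0] pivot 4
  R1 -= 4*R0 → (0, 9, 1)  (L[1][0] := 4)
  R2 -= 2*R0 → (0, 9, 6)  (L[2][0] := 2)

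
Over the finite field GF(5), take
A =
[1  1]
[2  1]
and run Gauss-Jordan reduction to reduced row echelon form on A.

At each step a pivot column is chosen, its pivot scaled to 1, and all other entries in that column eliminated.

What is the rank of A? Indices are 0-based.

[1] R0 /= 1  ⇒  (1, 1)
     R1 -= 2·R0  ⇒  (0, 4)
[2] R1 /= 4  ⇒  (0, 1)
     R0 -= 1·R1  ⇒  (1, 0)

rank = 2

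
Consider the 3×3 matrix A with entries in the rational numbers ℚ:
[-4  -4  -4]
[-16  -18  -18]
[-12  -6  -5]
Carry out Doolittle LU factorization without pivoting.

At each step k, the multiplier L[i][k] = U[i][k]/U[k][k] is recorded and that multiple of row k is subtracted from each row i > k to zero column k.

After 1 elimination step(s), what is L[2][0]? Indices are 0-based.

k=0: U[0][0]=-4
  eliminate (1,0): mult=4, new row 1: (0, -2, -2); set L[1][0]=4
  eliminate (2,0): mult=3, new row 2: (0, 6, 7); set L[2][0]=3

L[2][0] = 3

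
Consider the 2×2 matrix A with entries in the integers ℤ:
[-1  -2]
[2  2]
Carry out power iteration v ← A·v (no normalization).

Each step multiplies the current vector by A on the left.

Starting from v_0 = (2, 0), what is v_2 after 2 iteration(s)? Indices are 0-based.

v_0 = (2, 0).
v_1 = A·v_0 = (-2, 4).
v_2 = A·v_1 = (-6, 4).

v_2 = (-6, 4)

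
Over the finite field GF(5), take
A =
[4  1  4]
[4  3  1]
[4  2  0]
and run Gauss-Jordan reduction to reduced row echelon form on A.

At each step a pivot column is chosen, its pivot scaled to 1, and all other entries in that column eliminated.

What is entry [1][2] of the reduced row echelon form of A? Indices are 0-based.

pivot(0,0)=4: scale R0 → (1, 4, 1)
  clear (1,0): R1 −= (4)R0 → (0, 2, 2)
  clear (2,0): R2 −= (4)R0 → (0, 1, 1)
pivot(1,1)=2: scale R1 → (0, 1, 1)
  clear (0,1): R0 −= (4)R1 → (1, 0, 2)
  clear (2,1): R2 −= (1)R1 → (0, 0, 0)
col 2: no nonzero at/below row 2; advance.

M[1][2] = 1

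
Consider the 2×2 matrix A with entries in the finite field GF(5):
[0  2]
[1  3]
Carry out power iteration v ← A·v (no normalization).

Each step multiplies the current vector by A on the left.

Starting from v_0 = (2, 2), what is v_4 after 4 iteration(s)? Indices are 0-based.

v_0 = (2, 2).
v_1 = A·v_0 = (4, 3).
v_2 = A·v_1 = (1, 3).
v_3 = A·v_2 = (1, 0).
v_4 = A·v_3 = (0, 1).

v_4 = (0, 1)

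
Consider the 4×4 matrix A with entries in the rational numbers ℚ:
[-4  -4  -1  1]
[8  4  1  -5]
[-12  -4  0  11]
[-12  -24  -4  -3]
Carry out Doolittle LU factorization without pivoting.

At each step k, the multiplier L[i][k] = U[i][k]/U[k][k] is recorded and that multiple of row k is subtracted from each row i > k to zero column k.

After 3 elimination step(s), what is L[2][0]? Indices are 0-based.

k=0: U[0][0]=-4
  eliminate (1,0): mult=-2, new row 1: (0, -4, -1, -3); set L[1][0]=-2
  eliminate (2,0): mult=3, new row 2: (0, 8, 3, 8); set L[2][0]=3
  eliminate (3,0): mult=3, new row 3: (0, -12, -1, -6); set L[3][0]=3
k=1: U[1][1]=-4
  eliminate (2,1): mult=-2, new row 2: (0, 0, 1, 2); set L[2][1]=-2
  eliminate (3,1): mult=3, new row 3: (0, 0, 2, 3); set L[3][1]=3
k=2: U[2][2]=1
  eliminate (3,2): mult=2, new row 3: (0, 0, 0, -1); set L[3][2]=2

L[2][0] = 3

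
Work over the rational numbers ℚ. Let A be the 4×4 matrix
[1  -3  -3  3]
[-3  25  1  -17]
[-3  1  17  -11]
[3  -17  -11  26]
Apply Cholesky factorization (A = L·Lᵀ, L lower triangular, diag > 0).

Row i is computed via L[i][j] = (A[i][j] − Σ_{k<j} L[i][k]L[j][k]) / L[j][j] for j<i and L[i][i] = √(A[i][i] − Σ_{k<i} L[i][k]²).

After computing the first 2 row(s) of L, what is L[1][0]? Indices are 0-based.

L[1][0] = -3

Step 1: L[0][0] = √(1) = 1.
  L[1][0] = (-3) / L[0][0] = -3.
Step 2: L[1][1] = √(16) = 4.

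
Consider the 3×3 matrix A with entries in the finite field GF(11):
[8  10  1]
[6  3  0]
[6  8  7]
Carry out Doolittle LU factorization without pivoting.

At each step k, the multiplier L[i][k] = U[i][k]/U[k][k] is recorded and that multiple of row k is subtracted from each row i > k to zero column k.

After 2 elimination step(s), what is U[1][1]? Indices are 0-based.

k=0: U[0][0]=8
  eliminate (1,0): mult=9, new row 1: (0, 1, 2); set L[1][0]=9
  eliminate (2,0): mult=9, new row 2: (0, 6, 9); set L[2][0]=9
k=1: U[1][1]=1
  eliminate (2,1): mult=6, new row 2: (0, 0, 8); set L[2][1]=6

U[1][1] = 1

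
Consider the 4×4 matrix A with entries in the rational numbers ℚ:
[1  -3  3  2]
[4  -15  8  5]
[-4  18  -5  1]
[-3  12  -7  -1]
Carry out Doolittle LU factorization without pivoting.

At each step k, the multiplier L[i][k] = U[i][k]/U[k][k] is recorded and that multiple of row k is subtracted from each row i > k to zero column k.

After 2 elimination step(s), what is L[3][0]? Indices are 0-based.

k=0: U[0][0]=1
  eliminate (1,0): mult=4, new row 1: (0, -3, -4, -3); set L[1][0]=4
  eliminate (2,0): mult=-4, new row 2: (0, 6, 7, 9); set L[2][0]=-4
  eliminate (3,0): mult=-3, new row 3: (0, 3, 2, 5); set L[3][0]=-3
k=1: U[1][1]=-3
  eliminate (2,1): mult=-2, new row 2: (0, 0, -1, 3); set L[2][1]=-2
  eliminate (3,1): mult=-1, new row 3: (0, 0, -2, 2); set L[3][1]=-1

L[3][0] = -3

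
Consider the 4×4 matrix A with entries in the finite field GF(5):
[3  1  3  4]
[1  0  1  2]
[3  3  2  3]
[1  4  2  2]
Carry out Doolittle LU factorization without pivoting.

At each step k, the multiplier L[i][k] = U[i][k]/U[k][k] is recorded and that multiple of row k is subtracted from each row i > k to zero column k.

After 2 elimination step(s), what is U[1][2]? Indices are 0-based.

U[1][2] = 0

[col 0] pivot 3
  R1 -= 2*R0 → (0, 3, 0, 4)  (L[1][0] := 2)
  R2 -= 1*R0 → (0, 2, 4, 4)  (L[2][0] := 1)
  R3 -= 2*R0 → (0, 2, 1, 4)  (L[3][0] := 2)
[col 1] pivot 3
  R2 -= 4*R1 → (0, 0, 4, 3)  (L[2][1] := 4)
  R3 -= 4*R1 → (0, 0, 1, 3)  (L[3][1] := 4)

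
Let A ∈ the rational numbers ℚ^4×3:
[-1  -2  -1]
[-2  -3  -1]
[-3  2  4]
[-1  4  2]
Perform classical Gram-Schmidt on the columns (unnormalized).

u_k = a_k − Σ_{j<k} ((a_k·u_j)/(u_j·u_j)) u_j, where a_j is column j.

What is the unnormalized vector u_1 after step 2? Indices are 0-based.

u_1 = (-32/15, -49/15, 8/5, 58/15)

Step 1: u_0 = a_0 = (-1, -2, -3, -1).
Step 2: u_1 = a_1 − (-2/15)·u_0 = (-32/15, -49/15, 8/5, 58/15).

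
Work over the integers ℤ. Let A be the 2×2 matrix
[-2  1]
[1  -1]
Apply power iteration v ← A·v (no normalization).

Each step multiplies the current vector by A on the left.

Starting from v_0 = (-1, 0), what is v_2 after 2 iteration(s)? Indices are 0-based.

v_0 = (-1, 0).
v_1 = A·v_0 = (2, -1).
v_2 = A·v_1 = (-5, 3).

v_2 = (-5, 3)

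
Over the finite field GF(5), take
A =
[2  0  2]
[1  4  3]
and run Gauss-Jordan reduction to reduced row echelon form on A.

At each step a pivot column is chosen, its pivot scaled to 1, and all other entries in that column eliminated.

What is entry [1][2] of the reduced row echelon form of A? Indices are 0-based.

M[1][2] = 3

[1] R0 /= 2  ⇒  (1, 0, 1)
     R1 -= 1·R0  ⇒  (0, 4, 2)
[2] R1 /= 4  ⇒  (0, 1, 3)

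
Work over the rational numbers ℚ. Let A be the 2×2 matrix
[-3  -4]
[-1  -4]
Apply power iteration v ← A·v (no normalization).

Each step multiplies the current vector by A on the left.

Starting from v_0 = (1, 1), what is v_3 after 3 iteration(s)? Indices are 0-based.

v_0 = (1, 1).
v_1 = A·v_0 = (-7, -5).
v_2 = A·v_1 = (41, 27).
v_3 = A·v_2 = (-231, -149).

v_3 = (-231, -149)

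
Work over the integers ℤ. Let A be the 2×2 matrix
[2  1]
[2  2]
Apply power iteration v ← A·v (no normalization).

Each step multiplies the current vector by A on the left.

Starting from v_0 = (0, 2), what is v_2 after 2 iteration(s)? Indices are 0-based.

v_0 = (0, 2).
v_1 = A·v_0 = (2, 4).
v_2 = A·v_1 = (8, 12).

v_2 = (8, 12)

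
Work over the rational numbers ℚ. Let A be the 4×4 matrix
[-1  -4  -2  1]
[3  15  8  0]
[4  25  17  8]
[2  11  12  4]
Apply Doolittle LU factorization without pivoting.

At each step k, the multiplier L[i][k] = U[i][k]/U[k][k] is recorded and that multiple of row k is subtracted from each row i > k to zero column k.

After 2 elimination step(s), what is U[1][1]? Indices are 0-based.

U[1][1] = 3

[col 0] pivot -1
  R1 -= -3*R0 → (0, 3, 2, 3)  (L[1][0] := -3)
  R2 -= -4*R0 → (0, 9, 9, 12)  (L[2][0] := -4)
  R3 -= -2*R0 → (0, 3, 8, 6)  (L[3][0] := -2)
[col 1] pivot 3
  R2 -= 3*R1 → (0, 0, 3, 3)  (L[2][1] := 3)
  R3 -= 1*R1 → (0, 0, 6, 3)  (L[3][1] := 1)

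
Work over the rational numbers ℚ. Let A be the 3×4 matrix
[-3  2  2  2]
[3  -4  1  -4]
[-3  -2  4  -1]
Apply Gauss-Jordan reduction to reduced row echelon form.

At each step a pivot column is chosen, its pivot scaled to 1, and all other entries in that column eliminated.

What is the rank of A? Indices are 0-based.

pivot(0,0)=-3: scale R0 → (1, -2/3, -2/3, -2/3)
  clear (1,0): R1 −= (3)R0 → (0, -2, 3, -2)
  clear (2,0): R2 −= (-3)R0 → (0, -4, 2, -3)
pivot(1,1)=-2: scale R1 → (0, 1, -3/2, 1)
  clear (0,1): R0 −= (-2/3)R1 → (1, 0, -5/3, 0)
  clear (2,1): R2 −= (-4)R1 → (0, 0, -4, 1)
pivot(2,2)=-4: scale R2 → (0, 0, 1, -1/4)
  clear (0,2): R0 −= (-5/3)R2 → (1, 0, 0, -5/12)
  clear (1,2): R1 −= (-3/2)R2 → (0, 1, 0, 5/8)

rank = 3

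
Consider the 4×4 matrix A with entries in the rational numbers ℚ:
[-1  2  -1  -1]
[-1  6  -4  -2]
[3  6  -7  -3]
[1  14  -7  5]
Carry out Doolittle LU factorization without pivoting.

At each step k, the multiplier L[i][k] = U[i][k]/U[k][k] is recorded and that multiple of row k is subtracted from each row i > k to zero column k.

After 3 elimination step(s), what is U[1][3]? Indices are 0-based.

U[1][3] = -1

Step 1: pivot at (0,0) is -1.
  row1 ← row1 − (1)·row0  ⇒  L[1][0]=1, U row1=(0, 4, -3, -1)
  row2 ← row2 − (-3)·row0  ⇒  L[2][0]=-3, U row2=(0, 12, -10, -6)
  row3 ← row3 − (-1)·row0  ⇒  L[3][0]=-1, U row3=(0, 16, -8, 4)
Step 2: pivot at (1,1) is 4.
  row2 ← row2 − (3)·row1  ⇒  L[2][1]=3, U row2=(0, 0, -1, -3)
  row3 ← row3 − (4)·row1  ⇒  L[3][1]=4, U row3=(0, 0, 4, 8)
Step 3: pivot at (2,2) is -1.
  row3 ← row3 − (-4)·row2  ⇒  L[3][2]=-4, U row3=(0, 0, 0, -4)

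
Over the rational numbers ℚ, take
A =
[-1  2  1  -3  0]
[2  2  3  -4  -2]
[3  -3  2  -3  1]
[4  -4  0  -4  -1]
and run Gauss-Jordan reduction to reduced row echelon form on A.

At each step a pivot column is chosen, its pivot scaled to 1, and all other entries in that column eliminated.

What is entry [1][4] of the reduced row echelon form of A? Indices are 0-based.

pivot(0,0)=-1: scale R0 → (1, -2, -1, 3, 0)
  clear (1,0): R1 −= (2)R0 → (0, 6, 5, -10, -2)
  clear (2,0): R2 −= (3)R0 → (0, 3, 5, -12, 1)
  clear (3,0): R3 −= (4)R0 → (0, 4, 4, -16, -1)
pivot(1,1)=6: scale R1 → (0, 1, 5/6, -5/3, -1/3)
  clear (0,1): R0 −= (-2)R1 → (1, 0, 2/3, -1/3, -2/3)
  clear (2,1): R2 −= (3)R1 → (0, 0, 5/2, -7, 2)
  clear (3,1): R3 −= (4)R1 → (0, 0, 2/3, -28/3, 1/3)
pivot(2,2)=5/2: scale R2 → (0, 0, 1, -14/5, 4/5)
  clear (0,2): R0 −= (2/3)R2 → (1, 0, 0, 23/15, -6/5)
  clear (1,2): R1 −= (5/6)R2 → (0, 1, 0, 2/3, -1)
  clear (3,2): R3 −= (2/3)R2 → (0, 0, 0, -112/15, -1/5)
pivot(3,3)=-112/15: scale R3 → (0, 0, 0, 1, 3/112)
  clear (0,3): R0 −= (23/15)R3 → (1, 0, 0, 0, -139/112)
  clear (1,3): R1 −= (2/3)R3 → (0, 1, 0, 0, -57/56)
  clear (2,3): R2 −= (-14/5)R3 → (0, 0, 1, 0, 7/8)

M[1][4] = -57/56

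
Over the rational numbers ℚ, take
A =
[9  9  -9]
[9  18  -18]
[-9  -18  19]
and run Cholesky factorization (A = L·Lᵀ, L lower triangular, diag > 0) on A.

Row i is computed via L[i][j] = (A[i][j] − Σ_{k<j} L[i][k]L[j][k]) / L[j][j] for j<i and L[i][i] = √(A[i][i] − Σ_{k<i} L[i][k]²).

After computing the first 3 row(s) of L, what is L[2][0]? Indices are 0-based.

Step 1: L[0][0] = √(9) = 3.
  L[1][0] = (9) / L[0][0] = 3.
Step 2: L[1][1] = √(9) = 3.
  L[2][0] = (-9) / L[0][0] = -3.
  L[2][1] = (-9) / L[1][1] = -3.
Step 3: L[2][2] = √(1) = 1.

L[2][0] = -3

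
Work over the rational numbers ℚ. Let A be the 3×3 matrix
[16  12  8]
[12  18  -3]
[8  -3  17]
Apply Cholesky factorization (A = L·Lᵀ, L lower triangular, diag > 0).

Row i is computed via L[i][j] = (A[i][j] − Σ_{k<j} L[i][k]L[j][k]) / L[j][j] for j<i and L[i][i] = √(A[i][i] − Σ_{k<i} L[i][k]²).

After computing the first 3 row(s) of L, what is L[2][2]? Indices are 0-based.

L[2][2] = 2

Step 1: L[0][0] = √(16) = 4.
  L[1][0] = (12) / L[0][0] = 3.
Step 2: L[1][1] = √(9) = 3.
  L[2][0] = (8) / L[0][0] = 2.
  L[2][1] = (-9) / L[1][1] = -3.
Step 3: L[2][2] = √(4) = 2.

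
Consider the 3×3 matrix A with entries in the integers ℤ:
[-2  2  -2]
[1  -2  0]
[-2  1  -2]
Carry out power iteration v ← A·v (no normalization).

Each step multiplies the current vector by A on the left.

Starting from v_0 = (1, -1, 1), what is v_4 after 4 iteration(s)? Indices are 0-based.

v_4 = (600, -234, 548)

v_0 = (1, -1, 1).
v_1 = A·v_0 = (-6, 3, -5).
v_2 = A·v_1 = (28, -12, 25).
v_3 = A·v_2 = (-130, 52, -118).
v_4 = A·v_3 = (600, -234, 548).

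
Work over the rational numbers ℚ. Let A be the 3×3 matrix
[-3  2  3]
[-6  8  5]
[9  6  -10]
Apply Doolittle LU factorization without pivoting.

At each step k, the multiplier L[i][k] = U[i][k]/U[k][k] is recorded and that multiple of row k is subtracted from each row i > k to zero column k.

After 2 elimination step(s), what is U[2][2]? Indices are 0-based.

Step 1: pivot at (0,0) is -3.
  row1 ← row1 − (2)·row0  ⇒  L[1][0]=2, U row1=(0, 4, -1)
  row2 ← row2 − (-3)·row0  ⇒  L[2][0]=-3, U row2=(0, 12, -1)
Step 2: pivot at (1,1) is 4.
  row2 ← row2 − (3)·row1  ⇒  L[2][1]=3, U row2=(0, 0, 2)

U[2][2] = 2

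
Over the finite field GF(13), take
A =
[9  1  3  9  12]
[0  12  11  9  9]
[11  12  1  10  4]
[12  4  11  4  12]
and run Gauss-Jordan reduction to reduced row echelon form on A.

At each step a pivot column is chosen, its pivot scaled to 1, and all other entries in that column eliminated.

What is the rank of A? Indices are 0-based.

rank = 4

[1] R0 /= 9  ⇒  (1, 3, 9, 1, 10)
     R2 -= 11·R0  ⇒  (0, 5, 6, 12, 11)
     R3 -= 12·R0  ⇒  (0, 7, 7, 5, 9)
[2] R1 /= 12  ⇒  (0, 1, 2, 4, 4)
     R0 -= 3·R1  ⇒  (1, 0, 3, 2, 11)
     R2 -= 5·R1  ⇒  (0, 0, 9, 5, 4)
     R3 -= 7·R1  ⇒  (0, 0, 6, 3, 7)
[3] R2 /= 9  ⇒  (0, 0, 1, 2, 12)
     R0 -= 3·R2  ⇒  (1, 0, 0, 9, 1)
     R1 -= 2·R2  ⇒  (0, 1, 0, 0, 6)
     R3 -= 6·R2  ⇒  (0, 0, 0, 4, 0)
[4] R3 /= 4  ⇒  (0, 0, 0, 1, 0)
     R0 -= 9·R3  ⇒  (1, 0, 0, 0, 1)
     R2 -= 2·R3  ⇒  (0, 0, 1, 0, 12)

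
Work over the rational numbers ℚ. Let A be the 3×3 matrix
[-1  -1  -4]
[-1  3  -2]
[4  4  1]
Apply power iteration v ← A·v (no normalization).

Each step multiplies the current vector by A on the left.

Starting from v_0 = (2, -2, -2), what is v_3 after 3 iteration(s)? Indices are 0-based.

v_0 = (2, -2, -2).
v_1 = A·v_0 = (8, -4, -2).
v_2 = A·v_1 = (4, -16, 14).
v_3 = A·v_2 = (-44, -80, -34).

v_3 = (-44, -80, -34)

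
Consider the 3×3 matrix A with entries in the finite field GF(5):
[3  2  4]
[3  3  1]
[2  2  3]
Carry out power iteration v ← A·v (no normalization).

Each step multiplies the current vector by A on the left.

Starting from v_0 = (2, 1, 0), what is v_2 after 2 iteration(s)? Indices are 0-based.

v_0 = (2, 1, 0).
v_1 = A·v_0 = (3, 4, 1).
v_2 = A·v_1 = (1, 2, 2).

v_2 = (1, 2, 2)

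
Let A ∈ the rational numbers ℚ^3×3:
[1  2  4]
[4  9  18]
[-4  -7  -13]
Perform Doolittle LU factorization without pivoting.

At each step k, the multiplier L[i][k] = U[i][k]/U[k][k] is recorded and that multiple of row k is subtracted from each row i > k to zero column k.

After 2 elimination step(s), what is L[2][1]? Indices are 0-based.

L[2][1] = 1

k=0: U[0][0]=1
  eliminate (1,0): mult=4, new row 1: (0, 1, 2); set L[1][0]=4
  eliminate (2,0): mult=-4, new row 2: (0, 1, 3); set L[2][0]=-4
k=1: U[1][1]=1
  eliminate (2,1): mult=1, new row 2: (0, 0, 1); set L[2][1]=1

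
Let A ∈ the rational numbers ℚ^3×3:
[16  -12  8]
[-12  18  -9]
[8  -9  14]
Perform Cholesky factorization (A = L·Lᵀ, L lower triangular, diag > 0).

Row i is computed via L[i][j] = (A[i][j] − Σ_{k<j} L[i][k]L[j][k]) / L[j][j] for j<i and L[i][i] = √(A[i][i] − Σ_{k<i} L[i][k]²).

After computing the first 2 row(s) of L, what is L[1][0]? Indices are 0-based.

Step 1: L[0][0] = √(16) = 4.
  L[1][0] = (-12) / L[0][0] = -3.
Step 2: L[1][1] = √(9) = 3.

L[1][0] = -3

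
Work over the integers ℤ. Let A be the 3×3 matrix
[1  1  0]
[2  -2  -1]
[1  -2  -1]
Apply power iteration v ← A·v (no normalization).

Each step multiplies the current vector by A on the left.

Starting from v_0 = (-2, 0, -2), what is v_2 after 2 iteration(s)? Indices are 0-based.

v_0 = (-2, 0, -2).
v_1 = A·v_0 = (-2, -2, 0).
v_2 = A·v_1 = (-4, 0, 2).

v_2 = (-4, 0, 2)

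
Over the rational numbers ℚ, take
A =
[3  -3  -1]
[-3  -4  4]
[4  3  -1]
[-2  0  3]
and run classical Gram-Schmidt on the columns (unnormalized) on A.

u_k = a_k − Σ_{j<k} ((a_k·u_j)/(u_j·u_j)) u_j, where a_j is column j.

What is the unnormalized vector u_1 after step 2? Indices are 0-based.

Step 1: u_0 = a_0 = (3, -3, 4, -2).
Step 2: u_1 = a_1 − (15/38)·u_0 = (-159/38, -107/38, 27/19, 15/19).

u_1 = (-159/38, -107/38, 27/19, 15/19)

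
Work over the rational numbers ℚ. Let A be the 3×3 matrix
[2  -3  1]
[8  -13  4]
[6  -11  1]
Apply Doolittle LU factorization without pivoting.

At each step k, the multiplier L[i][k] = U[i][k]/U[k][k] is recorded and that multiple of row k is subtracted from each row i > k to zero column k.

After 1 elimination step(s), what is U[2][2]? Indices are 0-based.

k=0: U[0][0]=2
  eliminate (1,0): mult=4, new row 1: (0, -1, 0); set L[1][0]=4
  eliminate (2,0): mult=3, new row 2: (0, -2, -2); set L[2][0]=3

U[2][2] = -2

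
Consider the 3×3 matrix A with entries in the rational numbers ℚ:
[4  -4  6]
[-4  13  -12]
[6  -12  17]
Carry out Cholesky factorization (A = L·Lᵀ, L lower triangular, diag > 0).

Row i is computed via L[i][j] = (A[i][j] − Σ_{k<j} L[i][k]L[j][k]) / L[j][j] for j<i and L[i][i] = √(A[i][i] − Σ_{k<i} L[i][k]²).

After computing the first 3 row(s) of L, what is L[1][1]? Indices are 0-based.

L[1][1] = 3

Step 1: L[0][0] = √(4) = 2.
  L[1][0] = (-4) / L[0][0] = -2.
Step 2: L[1][1] = √(9) = 3.
  L[2][0] = (6) / L[0][0] = 3.
  L[2][1] = (-6) / L[1][1] = -2.
Step 3: L[2][2] = √(4) = 2.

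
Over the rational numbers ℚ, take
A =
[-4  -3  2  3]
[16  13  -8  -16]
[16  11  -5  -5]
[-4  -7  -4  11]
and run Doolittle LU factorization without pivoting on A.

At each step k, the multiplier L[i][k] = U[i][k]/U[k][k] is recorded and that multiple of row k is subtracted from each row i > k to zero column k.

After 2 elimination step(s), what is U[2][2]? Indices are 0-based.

U[2][2] = 3

[col 0] pivot -4
  R1 -= -4*R0 → (0, 1, 0, -4)  (L[1][0] := -4)
  R2 -= -4*R0 → (0, -1, 3, 7)  (L[2][0] := -4)
  R3 -= 1*R0 → (0, -4, -6, 8)  (L[3][0] := 1)
[col 1] pivot 1
  R2 -= -1*R1 → (0, 0, 3, 3)  (L[2][1] := -1)
  R3 -= -4*R1 → (0, 0, -6, -8)  (L[3][1] := -4)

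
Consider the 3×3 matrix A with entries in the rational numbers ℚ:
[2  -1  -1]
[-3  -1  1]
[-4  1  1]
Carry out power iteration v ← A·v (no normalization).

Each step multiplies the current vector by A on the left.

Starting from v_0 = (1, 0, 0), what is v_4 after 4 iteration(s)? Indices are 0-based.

v_0 = (1, 0, 0).
v_1 = A·v_0 = (2, -3, -4).
v_2 = A·v_1 = (11, -7, -15).
v_3 = A·v_2 = (44, -41, -66).
v_4 = A·v_3 = (195, -157, -283).

v_4 = (195, -157, -283)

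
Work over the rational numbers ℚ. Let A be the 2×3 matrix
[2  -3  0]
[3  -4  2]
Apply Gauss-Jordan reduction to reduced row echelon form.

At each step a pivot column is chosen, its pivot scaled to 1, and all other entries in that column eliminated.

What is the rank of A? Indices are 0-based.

rank = 2

[1] R0 /= 2  ⇒  (1, -3/2, 0)
     R1 -= 3·R0  ⇒  (0, 1/2, 2)
[2] R1 /= 1/2  ⇒  (0, 1, 4)
     R0 -= -3/2·R1  ⇒  (1, 0, 6)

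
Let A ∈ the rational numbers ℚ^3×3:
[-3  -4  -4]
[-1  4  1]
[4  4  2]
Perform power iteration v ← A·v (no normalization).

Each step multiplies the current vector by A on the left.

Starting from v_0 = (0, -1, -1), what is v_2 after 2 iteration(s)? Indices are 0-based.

v_0 = (0, -1, -1).
v_1 = A·v_0 = (8, -5, -6).
v_2 = A·v_1 = (20, -34, 0).

v_2 = (20, -34, 0)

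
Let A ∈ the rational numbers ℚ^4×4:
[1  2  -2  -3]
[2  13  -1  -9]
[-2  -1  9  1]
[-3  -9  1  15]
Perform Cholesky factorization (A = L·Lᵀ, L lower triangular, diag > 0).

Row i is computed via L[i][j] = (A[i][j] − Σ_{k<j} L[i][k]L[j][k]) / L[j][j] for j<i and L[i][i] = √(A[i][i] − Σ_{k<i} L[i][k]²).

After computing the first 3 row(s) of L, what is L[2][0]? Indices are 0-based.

Step 1: L[0][0] = √(1) = 1.
  L[1][0] = (2) / L[0][0] = 2.
Step 2: L[1][1] = √(9) = 3.
  L[2][0] = (-2) / L[0][0] = -2.
  L[2][1] = (3) / L[1][1] = 1.
Step 3: L[2][2] = √(4) = 2.

L[2][0] = -2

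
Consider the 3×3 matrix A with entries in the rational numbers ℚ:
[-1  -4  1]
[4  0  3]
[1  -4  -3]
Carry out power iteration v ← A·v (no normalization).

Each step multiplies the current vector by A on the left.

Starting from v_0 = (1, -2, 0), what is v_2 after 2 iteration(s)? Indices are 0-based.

v_0 = (1, -2, 0).
v_1 = A·v_0 = (7, 4, 9).
v_2 = A·v_1 = (-14, 55, -36).

v_2 = (-14, 55, -36)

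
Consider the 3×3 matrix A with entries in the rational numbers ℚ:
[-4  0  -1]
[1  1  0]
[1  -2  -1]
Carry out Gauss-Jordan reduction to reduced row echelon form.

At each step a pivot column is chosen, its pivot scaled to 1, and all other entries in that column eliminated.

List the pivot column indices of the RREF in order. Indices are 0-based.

step 1: normalize row 0 (÷-4) = (1, 0, 1/4)
  row 1: subtract 1×row0 = (0, 1, -1/4)
  row 2: subtract 1×row0 = (0, -2, -5/4)
step 2: normalize row 1 (÷1) = (0, 1, -1/4)
  row 2: subtract -2×row1 = (0, 0, -7/4)
step 3: normalize row 2 (÷-7/4) = (0, 0, 1)
  row 0: subtract 1/4×row2 = (1, 0, 0)
  row 1: subtract -1/4×row2 = (0, 1, 0)

pivot columns: 0, 1, 2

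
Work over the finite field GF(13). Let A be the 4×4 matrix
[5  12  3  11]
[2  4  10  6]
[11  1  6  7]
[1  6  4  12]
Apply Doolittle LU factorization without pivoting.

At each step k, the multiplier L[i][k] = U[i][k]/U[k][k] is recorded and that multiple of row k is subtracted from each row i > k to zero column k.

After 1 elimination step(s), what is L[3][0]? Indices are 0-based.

L[3][0] = 8

k=0: U[0][0]=5
  eliminate (1,0): mult=3, new row 1: (0, 7, 1, 12); set L[1][0]=3
  eliminate (2,0): mult=10, new row 2: (0, 11, 2, 1); set L[2][0]=10
  eliminate (3,0): mult=8, new row 3: (0, 1, 6, 2); set L[3][0]=8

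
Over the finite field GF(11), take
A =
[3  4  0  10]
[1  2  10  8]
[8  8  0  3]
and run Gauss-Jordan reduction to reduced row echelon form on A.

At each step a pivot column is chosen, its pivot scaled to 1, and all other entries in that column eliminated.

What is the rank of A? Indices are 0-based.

rank = 3

pivot(0,0)=3: scale R0 → (1, 5, 0, 7)
  clear (1,0): R1 −= (1)R0 → (0, 8, 10, 1)
  clear (2,0): R2 −= (8)R0 → (0, 1, 0, 2)
pivot(1,1)=8: scale R1 → (0, 1, 4, 7)
  clear (0,1): R0 −= (5)R1 → (1, 0, 2, 5)
  clear (2,1): R2 −= (1)R1 → (0, 0, 7, 6)
pivot(2,2)=7: scale R2 → (0, 0, 1, 4)
  clear (0,2): R0 −= (2)R2 → (1, 0, 0, 8)
  clear (1,2): R1 −= (4)R2 → (0, 1, 0, 2)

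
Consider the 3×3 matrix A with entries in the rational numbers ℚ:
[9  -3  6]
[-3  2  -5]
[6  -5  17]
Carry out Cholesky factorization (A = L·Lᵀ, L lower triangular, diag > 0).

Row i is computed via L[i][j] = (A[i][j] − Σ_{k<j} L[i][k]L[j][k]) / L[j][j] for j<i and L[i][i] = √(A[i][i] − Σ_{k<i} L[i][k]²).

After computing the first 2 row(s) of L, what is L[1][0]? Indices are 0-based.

L[1][0] = -1

Step 1: L[0][0] = √(9) = 3.
  L[1][0] = (-3) / L[0][0] = -1.
Step 2: L[1][1] = √(1) = 1.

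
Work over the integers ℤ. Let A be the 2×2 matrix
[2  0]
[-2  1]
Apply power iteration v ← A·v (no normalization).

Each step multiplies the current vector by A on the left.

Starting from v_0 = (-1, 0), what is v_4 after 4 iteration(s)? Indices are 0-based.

v_4 = (-16, 30)

v_0 = (-1, 0).
v_1 = A·v_0 = (-2, 2).
v_2 = A·v_1 = (-4, 6).
v_3 = A·v_2 = (-8, 14).
v_4 = A·v_3 = (-16, 30).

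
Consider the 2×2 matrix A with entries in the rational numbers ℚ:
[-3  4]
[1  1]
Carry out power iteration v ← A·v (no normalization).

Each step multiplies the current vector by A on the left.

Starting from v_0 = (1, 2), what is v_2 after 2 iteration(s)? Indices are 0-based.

v_2 = (-3, 8)

v_0 = (1, 2).
v_1 = A·v_0 = (5, 3).
v_2 = A·v_1 = (-3, 8).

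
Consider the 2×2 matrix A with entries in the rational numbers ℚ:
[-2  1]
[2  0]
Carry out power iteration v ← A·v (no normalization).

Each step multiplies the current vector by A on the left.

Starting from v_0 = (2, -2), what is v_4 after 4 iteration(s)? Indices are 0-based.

v_0 = (2, -2).
v_1 = A·v_0 = (-6, 4).
v_2 = A·v_1 = (16, -12).
v_3 = A·v_2 = (-44, 32).
v_4 = A·v_3 = (120, -88).

v_4 = (120, -88)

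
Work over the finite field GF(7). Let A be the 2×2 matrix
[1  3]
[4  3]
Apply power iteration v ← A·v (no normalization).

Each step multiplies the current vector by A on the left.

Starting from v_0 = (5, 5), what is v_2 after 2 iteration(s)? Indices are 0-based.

v_2 = (6, 3)

v_0 = (5, 5).
v_1 = A·v_0 = (6, 0).
v_2 = A·v_1 = (6, 3).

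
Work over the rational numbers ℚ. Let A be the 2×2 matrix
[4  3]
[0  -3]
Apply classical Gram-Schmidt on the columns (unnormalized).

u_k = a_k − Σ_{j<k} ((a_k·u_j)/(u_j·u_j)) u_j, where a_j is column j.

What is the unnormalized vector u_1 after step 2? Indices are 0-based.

Step 1: u_0 = a_0 = (4, 0).
Step 2: u_1 = a_1 − (3/4)·u_0 = (0, -3).

u_1 = (0, -3)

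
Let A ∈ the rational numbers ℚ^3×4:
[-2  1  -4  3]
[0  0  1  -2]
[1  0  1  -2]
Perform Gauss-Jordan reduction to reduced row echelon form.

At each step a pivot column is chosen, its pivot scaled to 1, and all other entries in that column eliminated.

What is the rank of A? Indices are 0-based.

rank = 3

[1] R0 /= -2  ⇒  (1, -1/2, 2, -3/2)
     R2 -= 1·R0  ⇒  (0, 1/2, -1, -1/2)
[2] R1 <-> R2
[2] R1 /= 1/2  ⇒  (0, 1, -2, -1)
     R0 -= -1/2·R1  ⇒  (1, 0, 1, -2)
[3] R2 /= 1  ⇒  (0, 0, 1, -2)
     R0 -= 1·R2  ⇒  (1, 0, 0, 0)
     R1 -= -2·R2  ⇒  (0, 1, 0, -5)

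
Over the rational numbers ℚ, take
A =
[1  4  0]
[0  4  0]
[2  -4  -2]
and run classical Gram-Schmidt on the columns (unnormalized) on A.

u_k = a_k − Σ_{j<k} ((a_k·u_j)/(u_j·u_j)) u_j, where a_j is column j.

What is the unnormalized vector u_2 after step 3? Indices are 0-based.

u_2 = (2/7, -3/7, -1/7)

Step 1: u_0 = a_0 = (1, 0, 2).
Step 2: u_1 = a_1 − (-4/5)·u_0 = (24/5, 4, -12/5).
Step 3: u_2 = a_2 − (-4/5)·u_0 − (3/28)·u_1 = (2/7, -3/7, -1/7).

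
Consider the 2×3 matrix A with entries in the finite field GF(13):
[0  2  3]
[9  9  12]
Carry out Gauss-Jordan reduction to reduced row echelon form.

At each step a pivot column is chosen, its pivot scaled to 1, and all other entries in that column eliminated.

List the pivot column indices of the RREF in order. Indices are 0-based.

pivot columns: 0, 1

[1] R0 <-> R1
[1] R0 /= 9  ⇒  (1, 1, 10)
[2] R1 /= 2  ⇒  (0, 1, 8)
     R0 -= 1·R1  ⇒  (1, 0, 2)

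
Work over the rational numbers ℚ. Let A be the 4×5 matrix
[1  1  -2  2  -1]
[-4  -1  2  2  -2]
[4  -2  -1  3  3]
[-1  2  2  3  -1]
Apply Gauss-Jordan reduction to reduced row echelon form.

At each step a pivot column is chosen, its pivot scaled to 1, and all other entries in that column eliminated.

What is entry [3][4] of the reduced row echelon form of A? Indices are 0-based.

[1] R0 /= 1  ⇒  (1, 1, -2, 2, -1)
     R1 -= -4·R0  ⇒  (0, 3, -6, 10, -6)
     R2 -= 4·R0  ⇒  (0, -6, 7, -5, 7)
     R3 -= -1·R0  ⇒  (0, 3, 0, 5, -2)
[2] R1 /= 3  ⇒  (0, 1, -2, 10/3, -2)
     R0 -= 1·R1  ⇒  (1, 0, 0, -4/3, 1)
     R2 -= -6·R1  ⇒  (0, 0, -5, 15, -5)
     R3 -= 3·R1  ⇒  (0, 0, 6, -5, 4)
[3] R2 /= -5  ⇒  (0, 0, 1, -3, 1)
     R1 -= -2·R2  ⇒  (0, 1, 0, -8/3, 0)
     R3 -= 6·R2  ⇒  (0, 0, 0, 13, -2)
[4] R3 /= 13  ⇒  (0, 0, 0, 1, -2/13)
     R0 -= -4/3·R3  ⇒  (1, 0, 0, 0, 31/39)
     R1 -= -8/3·R3  ⇒  (0, 1, 0, 0, -16/39)
     R2 -= -3·R3  ⇒  (0, 0, 1, 0, 7/13)

M[3][4] = -2/13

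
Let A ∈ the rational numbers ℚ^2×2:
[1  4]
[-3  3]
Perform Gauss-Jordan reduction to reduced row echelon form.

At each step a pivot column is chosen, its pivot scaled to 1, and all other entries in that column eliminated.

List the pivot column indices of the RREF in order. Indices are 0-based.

pivot columns: 0, 1

step 1: normalize row 0 (÷1) = (1, 4)
  row 1: subtract -3×row0 = (0, 15)
step 2: normalize row 1 (÷15) = (0, 1)
  row 0: subtract 4×row1 = (1, 0)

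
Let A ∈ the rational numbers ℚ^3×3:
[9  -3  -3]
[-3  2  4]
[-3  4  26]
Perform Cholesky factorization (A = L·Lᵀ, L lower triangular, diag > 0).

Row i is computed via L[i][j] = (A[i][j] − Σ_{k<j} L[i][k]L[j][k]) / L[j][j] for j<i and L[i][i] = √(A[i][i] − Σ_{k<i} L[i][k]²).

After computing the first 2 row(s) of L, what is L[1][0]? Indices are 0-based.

Step 1: L[0][0] = √(9) = 3.
  L[1][0] = (-3) / L[0][0] = -1.
Step 2: L[1][1] = √(1) = 1.

L[1][0] = -1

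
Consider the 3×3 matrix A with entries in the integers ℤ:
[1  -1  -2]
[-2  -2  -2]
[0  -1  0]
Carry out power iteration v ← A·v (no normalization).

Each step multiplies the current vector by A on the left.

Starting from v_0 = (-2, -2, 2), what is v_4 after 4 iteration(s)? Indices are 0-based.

v_0 = (-2, -2, 2).
v_1 = A·v_0 = (-4, 4, 2).
v_2 = A·v_1 = (-12, -4, -4).
v_3 = A·v_2 = (0, 40, 4).
v_4 = A·v_3 = (-48, -88, -40).

v_4 = (-48, -88, -40)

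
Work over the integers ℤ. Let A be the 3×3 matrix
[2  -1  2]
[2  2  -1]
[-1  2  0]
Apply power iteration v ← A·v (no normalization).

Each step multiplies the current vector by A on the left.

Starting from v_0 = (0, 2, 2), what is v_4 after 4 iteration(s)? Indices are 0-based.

v_0 = (0, 2, 2).
v_1 = A·v_0 = (2, 2, 4).
v_2 = A·v_1 = (10, 4, 2).
v_3 = A·v_2 = (20, 26, -2).
v_4 = A·v_3 = (10, 94, 32).

v_4 = (10, 94, 32)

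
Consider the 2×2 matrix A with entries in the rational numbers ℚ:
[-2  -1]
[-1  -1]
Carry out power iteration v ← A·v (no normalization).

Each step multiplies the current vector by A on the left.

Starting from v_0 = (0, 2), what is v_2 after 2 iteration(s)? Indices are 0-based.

v_2 = (6, 4)

v_0 = (0, 2).
v_1 = A·v_0 = (-2, -2).
v_2 = A·v_1 = (6, 4).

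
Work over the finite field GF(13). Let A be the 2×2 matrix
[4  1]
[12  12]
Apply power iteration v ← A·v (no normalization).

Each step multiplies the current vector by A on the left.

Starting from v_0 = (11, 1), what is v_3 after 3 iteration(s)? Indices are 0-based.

v_3 = (2, 8)

v_0 = (11, 1).
v_1 = A·v_0 = (6, 1).
v_2 = A·v_1 = (12, 6).
v_3 = A·v_2 = (2, 8).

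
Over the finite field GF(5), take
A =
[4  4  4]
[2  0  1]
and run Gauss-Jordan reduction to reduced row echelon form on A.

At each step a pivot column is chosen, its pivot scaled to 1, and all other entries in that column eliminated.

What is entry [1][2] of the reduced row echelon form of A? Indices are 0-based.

pivot(0,0)=4: scale R0 → (1, 1, 1)
  clear (1,0): R1 −= (2)R0 → (0, 3, 4)
pivot(1,1)=3: scale R1 → (0, 1, 3)
  clear (0,1): R0 −= (1)R1 → (1, 0, 3)

M[1][2] = 3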